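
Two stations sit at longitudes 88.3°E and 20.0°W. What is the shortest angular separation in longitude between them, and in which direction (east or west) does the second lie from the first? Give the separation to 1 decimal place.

108.3° west

Raw difference: -20.0 − 88.3 = -108.3°.
Normalise into (−180°, 180°]: -108.3° stays -108.3°.
Negative ⇒ the second point lies to the west; separation 108.3°.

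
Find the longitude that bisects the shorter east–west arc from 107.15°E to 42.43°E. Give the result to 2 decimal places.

74.79°E

Signed shortest Δλ from +107.15° to +42.43° is -64.72°.
Midpoint longitude = +107.15° + (-64.72°)/2 = +107.15° − 32.36° = +74.79°.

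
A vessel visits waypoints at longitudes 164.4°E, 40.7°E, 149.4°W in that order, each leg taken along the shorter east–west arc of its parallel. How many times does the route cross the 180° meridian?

Leg 1: +164.4° → +40.7°, shortest Δλ = -123.7° (west) — does not cross 180°.
Leg 2: +40.7° → -149.4°, shortest Δλ = 169.9° (east) — crosses 180°.
Total crossings: 1.

1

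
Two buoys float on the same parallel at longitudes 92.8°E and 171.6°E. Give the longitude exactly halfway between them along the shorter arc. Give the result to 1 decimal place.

Signed shortest Δλ from +92.8° to +171.6° is +78.8°.
Midpoint longitude = +92.8° + (+78.8°)/2 = +92.8° + 39.4° = +132.2°.

132.2°E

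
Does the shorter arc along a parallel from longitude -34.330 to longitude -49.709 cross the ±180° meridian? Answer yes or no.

Signed shortest Δλ = ((-49.709 − -34.330 + 180) mod 360) − 180 = -15.379°.
Going west by 15.379° from -34.330° reaches -49.709° without touching 180°.

No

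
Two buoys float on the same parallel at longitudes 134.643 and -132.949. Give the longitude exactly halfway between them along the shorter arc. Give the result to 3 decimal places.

Signed shortest Δλ from +134.643° to -132.949° is +92.408°.
Midpoint longitude = +134.643° + (+92.408°)/2 = +134.643° + 46.204° = +180.847°.
Normalise into (−180°, 180°]: -179.153°.
(The naïve average (+134.643 + -132.949)/2 = 0.847° is on the wrong side of the globe.)

-179.153°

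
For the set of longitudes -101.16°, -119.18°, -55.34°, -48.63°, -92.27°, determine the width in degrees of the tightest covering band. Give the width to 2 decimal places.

Sort the longitudes: -119.18°, -101.16°, -92.27°, -55.34°, -48.63°.
Eastward gaps between consecutive values (wrapping around): 18.02°, 8.89°, 36.93°, 6.71°, 289.45°.
Largest gap = 289.45° ⇒ minimal covering band is its complement: 360° − 289.45° = 70.55°.
Band runs from -119.18° eastward to -48.63°.

70.55°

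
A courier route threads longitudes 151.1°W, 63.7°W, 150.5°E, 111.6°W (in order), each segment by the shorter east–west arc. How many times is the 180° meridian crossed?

Leg 1: -151.1° → -63.7°, shortest Δλ = 87.4° (east) — does not cross 180°.
Leg 2: -63.7° → +150.5°, shortest Δλ = -145.8° (west) — crosses 180°.
Leg 3: +150.5° → -111.6°, shortest Δλ = 97.9° (east) — crosses 180°.
Total crossings: 2.

2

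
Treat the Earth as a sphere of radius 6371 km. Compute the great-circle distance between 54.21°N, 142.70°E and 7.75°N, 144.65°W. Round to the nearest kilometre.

Δλ = -144.65 − 142.70 = -287.35°; wrapped into (−180°, 180°]: 72.65°.
Δφ = 7.75 − 54.21 = -46.46°.
a = sin²(Δφ/2) + cos φ₁ · cos φ₂ · sin²(Δλ/2) = 0.358905.
c = 2·atan2(√a, √(1−a)) = 1.28472 rad → d = 6371·c ≈ 8184.95 km.

8185 km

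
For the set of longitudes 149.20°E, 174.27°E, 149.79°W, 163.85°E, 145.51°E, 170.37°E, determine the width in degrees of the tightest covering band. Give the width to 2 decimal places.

64.70°

Sort the longitudes: -149.79°, +145.51°, +149.20°, +163.85°, +170.37°, +174.27°.
Eastward gaps between consecutive values (wrapping around): 295.30°, 3.69°, 14.65°, 6.52°, 3.90°, 35.94°.
Largest gap = 295.30° ⇒ minimal covering band is its complement: 360° − 295.30° = 64.70°.
Band runs from +145.51° eastward to -149.79°, crossing the antimeridian.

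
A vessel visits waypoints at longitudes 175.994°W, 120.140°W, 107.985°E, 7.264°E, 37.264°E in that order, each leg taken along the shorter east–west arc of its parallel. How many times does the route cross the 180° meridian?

Leg 1: -175.994° → -120.140°, shortest Δλ = 55.854° (east) — does not cross 180°.
Leg 2: -120.140° → +107.985°, shortest Δλ = -131.875° (west) — crosses 180°.
Leg 3: +107.985° → +7.264°, shortest Δλ = -100.721° (west) — does not cross 180°.
Leg 4: +7.264° → +37.264°, shortest Δλ = 30.0° (east) — does not cross 180°.
Total crossings: 1.

1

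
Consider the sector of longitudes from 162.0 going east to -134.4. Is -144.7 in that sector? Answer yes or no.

Yes

Band width going east from +162.0° to -134.4°: ((-134.4 − 162.0) mod 360) = 63.6°.
Offset of -144.7° east of the west edge: ((-144.7 − 162.0) mod 360) = 53.3°.
53.3° ≤ 63.6° ⇒ inside.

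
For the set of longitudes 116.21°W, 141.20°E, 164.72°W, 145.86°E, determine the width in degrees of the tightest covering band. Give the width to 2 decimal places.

Sort the longitudes: -164.72°, -116.21°, +141.20°, +145.86°.
Eastward gaps between consecutive values (wrapping around): 48.51°, 257.41°, 4.66°, 49.42°.
Largest gap = 257.41° ⇒ minimal covering band is its complement: 360° − 257.41° = 102.59°.
Band runs from +141.20° eastward to -116.21°, crossing the antimeridian.

102.59°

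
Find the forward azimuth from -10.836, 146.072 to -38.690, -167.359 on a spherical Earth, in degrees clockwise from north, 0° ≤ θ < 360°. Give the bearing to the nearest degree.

132°

Δλ = -167.359 − 146.072 = -313.431°; wrapped into (−180°, 180°]: 46.569°.
θ = atan2( sin Δλ · cos φ₂ , cos φ₁ · sin φ₂ − sin φ₁ · cos φ₂ · cos Δλ )
  = atan2(0.56683, -0.51308) = 132.151° → normalised to [0°, 360°): 132.151°.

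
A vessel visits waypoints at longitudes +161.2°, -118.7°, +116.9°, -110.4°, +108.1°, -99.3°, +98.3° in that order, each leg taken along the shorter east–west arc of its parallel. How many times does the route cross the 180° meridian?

6

Leg 1: +161.2° → -118.7°, shortest Δλ = 80.1° (east) — crosses 180°.
Leg 2: -118.7° → +116.9°, shortest Δλ = -124.4° (west) — crosses 180°.
Leg 3: +116.9° → -110.4°, shortest Δλ = 132.7° (east) — crosses 180°.
Leg 4: -110.4° → +108.1°, shortest Δλ = -141.5° (west) — crosses 180°.
Leg 5: +108.1° → -99.3°, shortest Δλ = 152.6° (east) — crosses 180°.
Leg 6: -99.3° → +98.3°, shortest Δλ = -162.4° (west) — crosses 180°.
Total crossings: 6.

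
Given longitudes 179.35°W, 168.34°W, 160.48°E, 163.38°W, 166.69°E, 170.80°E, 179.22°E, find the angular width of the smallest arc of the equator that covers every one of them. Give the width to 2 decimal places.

Sort the longitudes: -179.35°, -168.34°, -163.38°, +160.48°, +166.69°, +170.80°, +179.22°.
Eastward gaps between consecutive values (wrapping around): 11.01°, 4.96°, 323.86°, 6.21°, 4.11°, 8.42°, 1.43°.
Largest gap = 323.86° ⇒ minimal covering band is its complement: 360° − 323.86° = 36.14°.
Band runs from +160.48° eastward to -163.38°, crossing the antimeridian.

36.14°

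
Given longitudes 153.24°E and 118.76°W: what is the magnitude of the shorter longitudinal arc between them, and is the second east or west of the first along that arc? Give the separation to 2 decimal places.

Raw difference: -118.76 − 153.24 = -272.0°.
Normalise into (−180°, 180°]: -272.0° + 360° = 88.0°.
Positive ⇒ the second point lies to the east; separation 88.00°.

88.00° east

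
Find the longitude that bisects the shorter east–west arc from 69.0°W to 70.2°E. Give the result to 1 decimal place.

0.6°E

Signed shortest Δλ from -69.0° to +70.2° is +139.2°.
Midpoint longitude = -69.0° + (+139.2°)/2 = -69.0° + 69.6° = +0.6°.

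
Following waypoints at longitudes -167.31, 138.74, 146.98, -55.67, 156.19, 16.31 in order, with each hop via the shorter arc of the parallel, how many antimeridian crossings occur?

3

Leg 1: -167.31° → +138.74°, shortest Δλ = -53.95° (west) — crosses 180°.
Leg 2: +138.74° → +146.98°, shortest Δλ = 8.24° (east) — does not cross 180°.
Leg 3: +146.98° → -55.67°, shortest Δλ = 157.35° (east) — crosses 180°.
Leg 4: -55.67° → +156.19°, shortest Δλ = -148.14° (west) — crosses 180°.
Leg 5: +156.19° → +16.31°, shortest Δλ = -139.88° (west) — does not cross 180°.
Total crossings: 3.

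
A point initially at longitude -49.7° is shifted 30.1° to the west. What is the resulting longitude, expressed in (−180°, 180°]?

Start at -49.7°; shift −30.1° → -79.8°.
-79.8° already lies in (−180°, 180°].

-79.8°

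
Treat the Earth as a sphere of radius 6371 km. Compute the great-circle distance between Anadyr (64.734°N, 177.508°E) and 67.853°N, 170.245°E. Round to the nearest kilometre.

Δλ = 170.245 − 177.508 = -7.263°.
Δφ = 67.853 − 64.734 = 3.119°.
a = sin²(Δφ/2) + cos φ₁ · cos φ₂ · sin²(Δλ/2) = 0.001386.
c = 2·atan2(√a, √(1−a)) = 0.07448 rad → d = 6371·c ≈ 474.51 km.

475 km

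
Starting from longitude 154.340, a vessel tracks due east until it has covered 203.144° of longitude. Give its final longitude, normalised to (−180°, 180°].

-2.516°

Start at +154.340°; shift +203.144° → +357.484°.
+357.484° lies outside (−180°, 180°]; subtract 360° → -2.516°.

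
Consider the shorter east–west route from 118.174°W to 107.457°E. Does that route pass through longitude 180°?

Yes

Naïve |107.457 − -118.174| = 225.631° > 180°, so the shorter arc goes the other way round — across 180°.
Signed shortest Δλ = ((107.457 − -118.174 + 180) mod 360) − 180 = -134.369°.
Going west by 134.369° from -118.174° passes through 180° before reaching +107.457°.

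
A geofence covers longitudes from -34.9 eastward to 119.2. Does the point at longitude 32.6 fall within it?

Band width going east from -34.9° to +119.2°: ((119.2 − -34.9) mod 360) = 154.1°.
Offset of +32.6° east of the west edge: ((32.6 − -34.9) mod 360) = 67.5°.
67.5° ≤ 154.1° ⇒ inside.

Yes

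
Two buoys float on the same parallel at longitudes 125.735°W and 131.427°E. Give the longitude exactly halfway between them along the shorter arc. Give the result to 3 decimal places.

177.154°W

Signed shortest Δλ from -125.735° to +131.427° is -102.838°.
Midpoint longitude = -125.735° + (-102.838°)/2 = -125.735° − 51.419° = -177.154°.
(The naïve average (-125.735 + +131.427)/2 = 2.846° is on the wrong side of the globe.)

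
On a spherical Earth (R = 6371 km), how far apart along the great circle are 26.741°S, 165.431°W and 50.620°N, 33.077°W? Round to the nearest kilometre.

15217 km

Δλ = -33.077 − -165.431 = 132.354°.
Δφ = 50.620 − -26.741 = 77.361°.
a = sin²(Δφ/2) + cos φ₁ · cos φ₂ · sin²(Δλ/2) = 0.864762.
c = 2·atan2(√a, √(1−a)) = 2.38842 rad → d = 6371·c ≈ 15216.64 km.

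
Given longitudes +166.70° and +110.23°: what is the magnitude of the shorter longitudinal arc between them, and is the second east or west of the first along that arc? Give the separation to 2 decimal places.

Raw difference: 110.23 − 166.70 = -56.47°.
Normalise into (−180°, 180°]: -56.47° stays -56.47°.
Negative ⇒ the second point lies to the west; separation 56.47°.

56.47° west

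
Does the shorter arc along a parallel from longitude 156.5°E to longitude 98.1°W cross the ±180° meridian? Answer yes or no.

Naïve |-98.1 − 156.5| = 254.6° > 180°, so the shorter arc goes the other way round — across 180°.
Signed shortest Δλ = ((-98.1 − 156.5 + 180) mod 360) − 180 = 105.4°.
Going east by 105.4° from +156.5° passes through 180° before reaching -98.1°.

Yes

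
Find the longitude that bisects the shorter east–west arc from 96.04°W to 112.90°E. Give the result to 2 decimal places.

171.57°W

Signed shortest Δλ from -96.04° to +112.90° is -151.06°.
Midpoint longitude = -96.04° + (-151.06°)/2 = -96.04° − 75.53° = -171.57°.
(The naïve average (-96.04 + +112.90)/2 = 8.43° is on the wrong side of the globe.)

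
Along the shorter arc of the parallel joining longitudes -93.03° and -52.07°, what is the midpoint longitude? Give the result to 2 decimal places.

Signed shortest Δλ from -93.03° to -52.07° is +40.96°.
Midpoint longitude = -93.03° + (+40.96°)/2 = -93.03° + 20.48° = -72.55°.

-72.55°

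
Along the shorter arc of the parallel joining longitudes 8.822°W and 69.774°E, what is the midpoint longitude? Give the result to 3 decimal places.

Signed shortest Δλ from -8.822° to +69.774° is +78.596°.
Midpoint longitude = -8.822° + (+78.596°)/2 = -8.822° + 39.298° = +30.476°.

30.476°E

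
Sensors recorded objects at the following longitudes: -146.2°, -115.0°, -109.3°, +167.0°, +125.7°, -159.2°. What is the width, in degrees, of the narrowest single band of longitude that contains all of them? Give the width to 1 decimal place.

125.0°

Sort the longitudes: -159.2°, -146.2°, -115.0°, -109.3°, +125.7°, +167.0°.
Eastward gaps between consecutive values (wrapping around): 13.0°, 31.2°, 5.7°, 235.0°, 41.3°, 33.8°.
Largest gap = 235.0° ⇒ minimal covering band is its complement: 360° − 235.0° = 125.0°.
Band runs from +125.7° eastward to -109.3°, crossing the antimeridian.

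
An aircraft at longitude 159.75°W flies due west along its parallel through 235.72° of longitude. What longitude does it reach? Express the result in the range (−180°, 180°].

35.47°W

Start at -159.75°; shift −235.72° → -395.47°.
-395.47° lies outside (−180°, 180°]; add 360° → -35.47°.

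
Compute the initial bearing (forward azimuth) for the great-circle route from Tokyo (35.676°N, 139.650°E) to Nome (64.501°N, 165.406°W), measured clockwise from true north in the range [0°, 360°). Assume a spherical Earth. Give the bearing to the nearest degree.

Δλ = -165.406 − 139.650 = -305.056°; wrapped into (−180°, 180°]: 54.944°.
θ = atan2( sin Δλ · cos φ₂ , cos φ₁ · sin φ₂ − sin φ₁ · cos φ₂ · cos Δλ )
  = atan2(0.35240, 0.58900) = 30.892° → normalised to [0°, 360°): 30.892°.

31°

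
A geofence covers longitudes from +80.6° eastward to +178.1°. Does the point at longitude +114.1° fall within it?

Yes

Band width going east from +80.6° to +178.1°: ((178.1 − 80.6) mod 360) = 97.5°.
Offset of +114.1° east of the west edge: ((114.1 − 80.6) mod 360) = 33.5°.
33.5° ≤ 97.5° ⇒ inside.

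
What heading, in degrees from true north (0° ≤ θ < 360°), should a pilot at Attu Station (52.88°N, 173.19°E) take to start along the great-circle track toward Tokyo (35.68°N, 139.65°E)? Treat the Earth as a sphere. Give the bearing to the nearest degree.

247°

Δλ = 139.65 − 173.19 = -33.54°.
θ = atan2( sin Δλ · cos φ₂ , cos φ₁ · sin φ₂ − sin φ₁ · cos φ₂ · cos Δλ )
  = atan2(-0.44880, -0.18787) = -112.714° → normalised to [0°, 360°): 247.286°.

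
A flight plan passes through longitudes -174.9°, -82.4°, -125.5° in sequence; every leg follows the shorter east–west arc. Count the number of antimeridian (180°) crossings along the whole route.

Leg 1: -174.9° → -82.4°, shortest Δλ = 92.5° (east) — does not cross 180°.
Leg 2: -82.4° → -125.5°, shortest Δλ = -43.1° (west) — does not cross 180°.
Total crossings: 0.

0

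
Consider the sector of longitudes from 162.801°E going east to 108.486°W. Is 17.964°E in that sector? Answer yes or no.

No

Band width going east from +162.801° to -108.486°: ((-108.486 − 162.801) mod 360) = 88.713°.
Offset of +17.964° east of the west edge: ((17.964 − 162.801) mod 360) = 215.163°.
215.163° > 88.713° ⇒ outside.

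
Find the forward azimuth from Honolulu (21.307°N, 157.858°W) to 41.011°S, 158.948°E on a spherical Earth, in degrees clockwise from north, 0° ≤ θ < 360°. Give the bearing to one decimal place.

Δλ = 158.948 − -157.858 = 316.806°; wrapped into (−180°, 180°]: -43.194°.
θ = atan2( sin Δλ · cos φ₂ , cos φ₁ · sin φ₂ − sin φ₁ · cos φ₂ · cos Δλ )
  = atan2(-0.51649, -0.81125) = -147.517° → normalised to [0°, 360°): 212.483°.

212.5°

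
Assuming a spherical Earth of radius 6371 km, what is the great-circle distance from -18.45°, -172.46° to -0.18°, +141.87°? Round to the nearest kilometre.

Δλ = 141.87 − -172.46 = 314.33°; wrapped into (−180°, 180°]: -45.67°.
Δφ = -0.18 − -18.45 = 18.27°.
a = sin²(Δφ/2) + cos φ₁ · cos φ₂ · sin²(Δλ/2) = 0.168068.
c = 2·atan2(√a, √(1−a)) = 0.84482 rad → d = 6371·c ≈ 5382.37 km.

5382 km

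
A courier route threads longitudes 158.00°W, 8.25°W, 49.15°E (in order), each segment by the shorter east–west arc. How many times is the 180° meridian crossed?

0

Leg 1: -158.00° → -8.25°, shortest Δλ = 149.75° (east) — does not cross 180°.
Leg 2: -8.25° → +49.15°, shortest Δλ = 57.4° (east) — does not cross 180°.
Total crossings: 0.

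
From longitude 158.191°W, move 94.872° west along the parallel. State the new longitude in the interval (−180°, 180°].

106.937°E

Start at -158.191°; shift −94.872° → -253.063°.
-253.063° lies outside (−180°, 180°]; add 360° → +106.937°.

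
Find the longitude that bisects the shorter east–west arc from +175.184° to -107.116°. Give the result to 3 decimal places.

-145.966°

Signed shortest Δλ from +175.184° to -107.116° is +77.700°.
Midpoint longitude = +175.184° + (+77.700°)/2 = +175.184° + 38.850° = +214.034°.
Normalise into (−180°, 180°]: -145.966°.
(The naïve average (+175.184 + -107.116)/2 = 34.034° is on the wrong side of the globe.)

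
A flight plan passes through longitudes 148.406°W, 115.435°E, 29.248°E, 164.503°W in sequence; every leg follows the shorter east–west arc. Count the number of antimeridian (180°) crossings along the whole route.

2

Leg 1: -148.406° → +115.435°, shortest Δλ = -96.159° (west) — crosses 180°.
Leg 2: +115.435° → +29.248°, shortest Δλ = -86.187° (west) — does not cross 180°.
Leg 3: +29.248° → -164.503°, shortest Δλ = 166.249° (east) — crosses 180°.
Total crossings: 2.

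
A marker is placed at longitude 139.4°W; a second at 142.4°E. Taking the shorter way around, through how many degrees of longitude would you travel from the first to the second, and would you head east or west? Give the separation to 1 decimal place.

Raw difference: 142.4 − -139.4 = 281.8°.
Normalise into (−180°, 180°]: 281.8° − 360° = -78.2°.
Negative ⇒ the second point lies to the west; separation 78.2°.

78.2° west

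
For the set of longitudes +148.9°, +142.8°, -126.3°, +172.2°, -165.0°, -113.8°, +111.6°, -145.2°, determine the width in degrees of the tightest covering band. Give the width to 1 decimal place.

Sort the longitudes: -165.0°, -145.2°, -126.3°, -113.8°, +111.6°, +142.8°, +148.9°, +172.2°.
Eastward gaps between consecutive values (wrapping around): 19.8°, 18.9°, 12.5°, 225.4°, 31.2°, 6.1°, 23.3°, 22.8°.
Largest gap = 225.4° ⇒ minimal covering band is its complement: 360° − 225.4° = 134.6°.
Band runs from +111.6° eastward to -113.8°, crossing the antimeridian.

134.6°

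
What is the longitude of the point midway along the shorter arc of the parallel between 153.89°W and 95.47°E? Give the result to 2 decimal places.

150.79°E

Signed shortest Δλ from -153.89° to +95.47° is -110.64°.
Midpoint longitude = -153.89° + (-110.64°)/2 = -153.89° − 55.32° = -209.21°.
Normalise into (−180°, 180°]: +150.79°.
(The naïve average (-153.89 + +95.47)/2 = -29.21° is on the wrong side of the globe.)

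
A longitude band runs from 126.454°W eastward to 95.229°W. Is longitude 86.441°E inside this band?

No

Band width going east from -126.454° to -95.229°: ((-95.229 − -126.454) mod 360) = 31.225°.
Offset of +86.441° east of the west edge: ((86.441 − -126.454) mod 360) = 212.895°.
212.895° > 31.225° ⇒ outside.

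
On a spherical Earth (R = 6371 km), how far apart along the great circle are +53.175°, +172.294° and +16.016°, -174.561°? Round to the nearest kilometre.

4289 km

Δλ = -174.561 − 172.294 = -346.855°; wrapped into (−180°, 180°]: 13.145°.
Δφ = 16.016 − 53.175 = -37.159°.
a = sin²(Δφ/2) + cos φ₁ · cos φ₂ · sin²(Δλ/2) = 0.109067.
c = 2·atan2(√a, √(1−a)) = 0.67314 rad → d = 6371·c ≈ 4288.58 km.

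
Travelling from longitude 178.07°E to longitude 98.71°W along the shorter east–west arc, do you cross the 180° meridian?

Naïve |-98.71 − 178.07| = 276.78° > 180°, so the shorter arc goes the other way round — across 180°.
Signed shortest Δλ = ((-98.71 − 178.07 + 180) mod 360) − 180 = 83.22°.
Going east by 83.22° from +178.07° passes through 180° before reaching -98.71°.

Yes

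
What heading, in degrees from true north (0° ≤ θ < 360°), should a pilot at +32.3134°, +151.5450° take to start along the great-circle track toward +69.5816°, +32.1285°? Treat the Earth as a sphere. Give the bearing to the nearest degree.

341°

Δλ = 32.1285 − 151.5450 = -119.4165°.
θ = atan2( sin Δλ · cos φ₂ , cos φ₁ · sin φ₂ − sin φ₁ · cos φ₂ · cos Δλ )
  = atan2(-0.30389, 0.88363) = -18.979° → normalised to [0°, 360°): 341.021°.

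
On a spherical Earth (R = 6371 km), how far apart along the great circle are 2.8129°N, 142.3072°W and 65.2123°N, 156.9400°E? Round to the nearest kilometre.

Δλ = 156.9400 − -142.3072 = 299.2472°; wrapped into (−180°, 180°]: -60.7528°.
Δφ = 65.2123 − 2.8129 = 62.3994°.
a = sin²(Δφ/2) + cos φ₁ · cos φ₂ · sin²(Δλ/2) = 0.375427.
c = 2·atan2(√a, √(1−a)) = 1.31900 rad → d = 6371·c ≈ 8403.33 km.

8403 km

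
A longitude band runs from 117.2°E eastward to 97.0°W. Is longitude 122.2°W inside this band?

Band width going east from +117.2° to -97.0°: ((-97.0 − 117.2) mod 360) = 145.8°.
Offset of -122.2° east of the west edge: ((-122.2 − 117.2) mod 360) = 120.6°.
120.6° ≤ 145.8° ⇒ inside.

Yes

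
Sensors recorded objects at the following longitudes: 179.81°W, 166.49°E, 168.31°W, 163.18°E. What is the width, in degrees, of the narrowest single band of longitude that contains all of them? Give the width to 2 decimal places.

Sort the longitudes: -179.81°, -168.31°, +163.18°, +166.49°.
Eastward gaps between consecutive values (wrapping around): 11.50°, 331.49°, 3.31°, 13.70°.
Largest gap = 331.49° ⇒ minimal covering band is its complement: 360° − 331.49° = 28.51°.
Band runs from +163.18° eastward to -168.31°, crossing the antimeridian.

28.51°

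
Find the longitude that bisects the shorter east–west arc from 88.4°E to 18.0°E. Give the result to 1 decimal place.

Signed shortest Δλ from +88.4° to +18.0° is -70.4°.
Midpoint longitude = +88.4° + (-70.4°)/2 = +88.4° − 35.2° = +53.2°.

53.2°E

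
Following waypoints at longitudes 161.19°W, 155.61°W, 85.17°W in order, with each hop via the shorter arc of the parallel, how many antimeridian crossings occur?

Leg 1: -161.19° → -155.61°, shortest Δλ = 5.58° (east) — does not cross 180°.
Leg 2: -155.61° → -85.17°, shortest Δλ = 70.44° (east) — does not cross 180°.
Total crossings: 0.

0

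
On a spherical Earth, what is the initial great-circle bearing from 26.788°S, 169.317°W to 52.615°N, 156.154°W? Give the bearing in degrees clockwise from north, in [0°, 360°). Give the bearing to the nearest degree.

8°

Δλ = -156.154 − -169.317 = 13.163°.
θ = atan2( sin Δλ · cos φ₂ , cos φ₁ · sin φ₂ − sin φ₁ · cos φ₂ · cos Δλ )
  = atan2(0.13827, 0.97576) = 8.065° → normalised to [0°, 360°): 8.065°.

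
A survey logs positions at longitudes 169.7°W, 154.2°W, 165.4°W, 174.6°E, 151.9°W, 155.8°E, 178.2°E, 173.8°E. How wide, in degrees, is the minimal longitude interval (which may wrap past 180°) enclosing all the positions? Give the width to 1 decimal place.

Sort the longitudes: -169.7°, -165.4°, -154.2°, -151.9°, +155.8°, +173.8°, +174.6°, +178.2°.
Eastward gaps between consecutive values (wrapping around): 4.3°, 11.2°, 2.3°, 307.7°, 18.0°, 0.8°, 3.6°, 12.1°.
Largest gap = 307.7° ⇒ minimal covering band is its complement: 360° − 307.7° = 52.3°.
Band runs from +155.8° eastward to -151.9°, crossing the antimeridian.

52.3°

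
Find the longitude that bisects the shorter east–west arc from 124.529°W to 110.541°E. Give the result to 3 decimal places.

173.006°E

Signed shortest Δλ from -124.529° to +110.541° is -124.930°.
Midpoint longitude = -124.529° + (-124.930°)/2 = -124.529° − 62.465° = -186.994°.
Normalise into (−180°, 180°]: +173.006°.
(The naïve average (-124.529 + +110.541)/2 = -6.994° is on the wrong side of the globe.)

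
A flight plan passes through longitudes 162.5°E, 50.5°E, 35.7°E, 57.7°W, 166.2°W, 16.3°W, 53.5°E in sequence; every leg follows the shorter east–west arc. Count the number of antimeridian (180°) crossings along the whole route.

Leg 1: +162.5° → +50.5°, shortest Δλ = -112.0° (west) — does not cross 180°.
Leg 2: +50.5° → +35.7°, shortest Δλ = -14.8° (west) — does not cross 180°.
Leg 3: +35.7° → -57.7°, shortest Δλ = -93.4° (west) — does not cross 180°.
Leg 4: -57.7° → -166.2°, shortest Δλ = -108.5° (west) — does not cross 180°.
Leg 5: -166.2° → -16.3°, shortest Δλ = 149.9° (east) — does not cross 180°.
Leg 6: -16.3° → +53.5°, shortest Δλ = 69.8° (east) — does not cross 180°.
Total crossings: 0.

0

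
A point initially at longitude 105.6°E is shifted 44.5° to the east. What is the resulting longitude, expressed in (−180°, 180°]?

Start at +105.6°; shift +44.5° → +150.1°.
+150.1° already lies in (−180°, 180°].

150.1°E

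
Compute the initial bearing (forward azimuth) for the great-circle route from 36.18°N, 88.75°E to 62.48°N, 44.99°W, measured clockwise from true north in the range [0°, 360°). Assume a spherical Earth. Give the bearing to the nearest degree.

340°

Δλ = -44.99 − 88.75 = -133.74°.
θ = atan2( sin Δλ · cos φ₂ , cos φ₁ · sin φ₂ − sin φ₁ · cos φ₂ · cos Δλ )
  = atan2(-0.33383, 0.90442) = -20.260° → normalised to [0°, 360°): 339.740°.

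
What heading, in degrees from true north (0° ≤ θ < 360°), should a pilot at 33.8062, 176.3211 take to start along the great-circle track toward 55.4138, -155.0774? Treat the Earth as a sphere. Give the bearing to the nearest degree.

34°

Δλ = -155.0774 − 176.3211 = -331.3985°; wrapped into (−180°, 180°]: 28.6015°.
θ = atan2( sin Δλ · cos φ₂ , cos φ₁ · sin φ₂ − sin φ₁ · cos φ₂ · cos Δλ )
  = atan2(0.27174, 0.40679) = 33.743° → normalised to [0°, 360°): 33.743°.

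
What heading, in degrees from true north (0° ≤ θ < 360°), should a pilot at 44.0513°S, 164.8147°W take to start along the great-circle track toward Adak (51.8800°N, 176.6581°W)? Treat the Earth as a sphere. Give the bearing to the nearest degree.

Δλ = -176.6581 − -164.8147 = -11.8434°.
θ = atan2( sin Δλ · cos φ₂ , cos φ₁ · sin φ₂ − sin φ₁ · cos φ₂ · cos Δλ )
  = atan2(-0.12670, 0.98551) = -7.326° → normalised to [0°, 360°): 352.674°.

353°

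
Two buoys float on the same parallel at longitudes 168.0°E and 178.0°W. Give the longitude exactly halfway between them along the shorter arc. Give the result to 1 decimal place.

Signed shortest Δλ from +168.0° to -178.0° is +14.0°.
Midpoint longitude = +168.0° + (+14.0°)/2 = +168.0° + 7.0° = +175.0°.
(The naïve average (+168.0 + -178.0)/2 = -5.0° is on the wrong side of the globe.)

175.0°E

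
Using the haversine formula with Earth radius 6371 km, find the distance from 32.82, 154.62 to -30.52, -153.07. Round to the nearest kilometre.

Δλ = -153.07 − 154.62 = -307.69°; wrapped into (−180°, 180°]: 52.31°.
Δφ = -30.52 − 32.82 = -63.34°.
a = sin²(Δφ/2) + cos φ₁ · cos φ₂ · sin²(Δλ/2) = 0.416319.
c = 2·atan2(√a, √(1−a)) = 1.40264 rad → d = 6371·c ≈ 8936.24 km.

8936 km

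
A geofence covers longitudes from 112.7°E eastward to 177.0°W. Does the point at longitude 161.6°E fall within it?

Yes

Band width going east from +112.7° to -177.0°: ((-177.0 − 112.7) mod 360) = 70.3°.
Offset of +161.6° east of the west edge: ((161.6 − 112.7) mod 360) = 48.9°.
48.9° ≤ 70.3° ⇒ inside.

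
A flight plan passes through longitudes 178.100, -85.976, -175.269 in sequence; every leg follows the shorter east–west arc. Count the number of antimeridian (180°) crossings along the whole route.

Leg 1: +178.100° → -85.976°, shortest Δλ = 95.924° (east) — crosses 180°.
Leg 2: -85.976° → -175.269°, shortest Δλ = -89.293° (west) — does not cross 180°.
Total crossings: 1.

1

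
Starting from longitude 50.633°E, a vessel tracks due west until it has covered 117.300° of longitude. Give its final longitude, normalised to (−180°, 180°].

Start at +50.633°; shift −117.300° → -66.667°.
-66.667° already lies in (−180°, 180°].

66.667°W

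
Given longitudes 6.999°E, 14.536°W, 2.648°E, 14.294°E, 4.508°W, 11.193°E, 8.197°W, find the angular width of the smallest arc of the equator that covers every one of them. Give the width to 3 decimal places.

Sort the longitudes: -14.536°, -8.197°, -4.508°, +2.648°, +6.999°, +11.193°, +14.294°.
Eastward gaps between consecutive values (wrapping around): 6.339°, 3.689°, 7.156°, 4.351°, 4.194°, 3.101°, 331.170°.
Largest gap = 331.170° ⇒ minimal covering band is its complement: 360° − 331.170° = 28.830°.
Band runs from -14.536° eastward to +14.294°.

28.830°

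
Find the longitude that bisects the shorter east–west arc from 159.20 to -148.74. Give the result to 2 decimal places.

Signed shortest Δλ from +159.20° to -148.74° is +52.06°.
Midpoint longitude = +159.20° + (+52.06°)/2 = +159.20° + 26.03° = +185.23°.
Normalise into (−180°, 180°]: -174.77°.
(The naïve average (+159.20 + -148.74)/2 = 5.23° is on the wrong side of the globe.)

-174.77°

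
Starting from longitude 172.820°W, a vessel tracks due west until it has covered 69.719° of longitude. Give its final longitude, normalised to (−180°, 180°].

117.461°E

Start at -172.820°; shift −69.719° → -242.539°.
-242.539° lies outside (−180°, 180°]; add 360° → +117.461°.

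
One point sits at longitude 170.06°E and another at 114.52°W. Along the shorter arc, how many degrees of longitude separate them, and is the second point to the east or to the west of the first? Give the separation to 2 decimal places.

Raw difference: -114.52 − 170.06 = -284.58°.
Normalise into (−180°, 180°]: -284.58° + 360° = 75.42°.
Positive ⇒ the second point lies to the east; separation 75.42°.

75.42° east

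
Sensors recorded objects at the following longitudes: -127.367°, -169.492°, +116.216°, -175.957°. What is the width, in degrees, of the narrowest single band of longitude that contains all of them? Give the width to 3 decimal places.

Sort the longitudes: -175.957°, -169.492°, -127.367°, +116.216°.
Eastward gaps between consecutive values (wrapping around): 6.465°, 42.125°, 243.583°, 67.827°.
Largest gap = 243.583° ⇒ minimal covering band is its complement: 360° − 243.583° = 116.417°.
Band runs from +116.216° eastward to -127.367°, crossing the antimeridian.

116.417°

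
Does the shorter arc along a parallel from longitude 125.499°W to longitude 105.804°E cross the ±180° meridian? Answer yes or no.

Naïve |105.804 − -125.499| = 231.303° > 180°, so the shorter arc goes the other way round — across 180°.
Signed shortest Δλ = ((105.804 − -125.499 + 180) mod 360) − 180 = -128.697°.
Going west by 128.697° from -125.499° passes through 180° before reaching +105.804°.

Yes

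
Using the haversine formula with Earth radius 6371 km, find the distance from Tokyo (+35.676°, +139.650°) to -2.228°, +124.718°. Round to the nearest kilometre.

Δλ = 124.718 − 139.650 = -14.932°.
Δφ = -2.228 − 35.676 = -37.904°.
a = sin²(Δφ/2) + cos φ₁ · cos φ₂ · sin²(Δλ/2) = 0.119184.
c = 2·atan2(√a, √(1−a)) = 0.70497 rad → d = 6371·c ≈ 4491.36 km.

4491 km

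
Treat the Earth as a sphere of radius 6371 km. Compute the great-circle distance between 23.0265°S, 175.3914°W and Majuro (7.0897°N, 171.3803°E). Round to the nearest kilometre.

Δλ = 171.3803 − -175.3914 = 346.7717°; wrapped into (−180°, 180°]: -13.2283°.
Δφ = 7.0897 − -23.0265 = 30.1162°.
a = sin²(Δφ/2) + cos φ₁ · cos φ₂ · sin²(Δλ/2) = 0.079612.
c = 2·atan2(√a, √(1−a)) = 0.57208 rad → d = 6371·c ≈ 3644.73 km.

3645 km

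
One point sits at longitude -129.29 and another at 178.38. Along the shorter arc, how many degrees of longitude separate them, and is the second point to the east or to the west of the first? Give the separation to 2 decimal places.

52.33° west

Raw difference: 178.38 − -129.29 = 307.67°.
Normalise into (−180°, 180°]: 307.67° − 360° = -52.33°.
Negative ⇒ the second point lies to the west; separation 52.33°.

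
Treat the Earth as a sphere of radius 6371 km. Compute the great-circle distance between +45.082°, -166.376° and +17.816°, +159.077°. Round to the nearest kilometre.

Δλ = 159.077 − -166.376 = 325.453°; wrapped into (−180°, 180°]: -34.547°.
Δφ = 17.816 − 45.082 = -27.266°.
a = sin²(Δφ/2) + cos φ₁ · cos φ₂ · sin²(Δλ/2) = 0.114826.
c = 2·atan2(√a, √(1−a)) = 0.69141 rad → d = 6371·c ≈ 4404.96 km.

4405 km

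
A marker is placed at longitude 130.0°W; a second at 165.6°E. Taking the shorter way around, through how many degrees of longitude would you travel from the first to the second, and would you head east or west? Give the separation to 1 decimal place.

Raw difference: 165.6 − -130.0 = 295.6°.
Normalise into (−180°, 180°]: 295.6° − 360° = -64.4°.
Negative ⇒ the second point lies to the west; separation 64.4°.

64.4° west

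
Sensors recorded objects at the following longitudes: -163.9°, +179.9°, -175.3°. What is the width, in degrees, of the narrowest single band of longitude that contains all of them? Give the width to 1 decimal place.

Sort the longitudes: -175.3°, -163.9°, +179.9°.
Eastward gaps between consecutive values (wrapping around): 11.4°, 343.8°, 4.8°.
Largest gap = 343.8° ⇒ minimal covering band is its complement: 360° − 343.8° = 16.2°.
Band runs from +179.9° eastward to -163.9°, crossing the antimeridian.

16.2°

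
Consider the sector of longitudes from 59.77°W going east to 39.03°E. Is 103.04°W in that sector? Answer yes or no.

No

Band width going east from -59.77° to +39.03°: ((39.03 − -59.77) mod 360) = 98.80°.
Offset of -103.04° east of the west edge: ((-103.04 − -59.77) mod 360) = 316.73°.
316.73° > 98.80° ⇒ outside.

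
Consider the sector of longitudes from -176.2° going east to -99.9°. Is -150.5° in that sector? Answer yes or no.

Band width going east from -176.2° to -99.9°: ((-99.9 − -176.2) mod 360) = 76.3°.
Offset of -150.5° east of the west edge: ((-150.5 − -176.2) mod 360) = 25.7°.
25.7° ≤ 76.3° ⇒ inside.

Yes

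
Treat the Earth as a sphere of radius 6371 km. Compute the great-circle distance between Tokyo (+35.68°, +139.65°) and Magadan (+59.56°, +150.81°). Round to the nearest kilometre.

2775 km

Δλ = 150.81 − 139.65 = 11.16°.
Δφ = 59.56 − 35.68 = 23.88°.
a = sin²(Δφ/2) + cos φ₁ · cos φ₂ · sin²(Δλ/2) = 0.046693.
c = 2·atan2(√a, √(1−a)) = 0.43561 rad → d = 6371·c ≈ 2775.26 km.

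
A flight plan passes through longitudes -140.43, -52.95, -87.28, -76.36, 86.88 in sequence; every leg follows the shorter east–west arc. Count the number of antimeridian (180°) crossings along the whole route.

0

Leg 1: -140.43° → -52.95°, shortest Δλ = 87.48° (east) — does not cross 180°.
Leg 2: -52.95° → -87.28°, shortest Δλ = -34.33° (west) — does not cross 180°.
Leg 3: -87.28° → -76.36°, shortest Δλ = 10.92° (east) — does not cross 180°.
Leg 4: -76.36° → +86.88°, shortest Δλ = 163.24° (east) — does not cross 180°.
Total crossings: 0.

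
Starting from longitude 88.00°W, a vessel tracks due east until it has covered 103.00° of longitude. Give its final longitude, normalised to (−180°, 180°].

15.00°E

Start at -88.00°; shift +103.00° → +15.00°.
+15.00° already lies in (−180°, 180°].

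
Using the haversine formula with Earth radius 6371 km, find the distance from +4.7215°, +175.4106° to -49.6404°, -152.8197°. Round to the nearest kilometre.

6774 km

Δλ = -152.8197 − 175.4106 = -328.2303°; wrapped into (−180°, 180°]: 31.7697°.
Δφ = -49.6404 − 4.7215 = -54.3619°.
a = sin²(Δφ/2) + cos φ₁ · cos φ₂ · sin²(Δλ/2) = 0.257017.
c = 2·atan2(√a, √(1−a)) = 1.06333 rad → d = 6371·c ≈ 6774.46 km.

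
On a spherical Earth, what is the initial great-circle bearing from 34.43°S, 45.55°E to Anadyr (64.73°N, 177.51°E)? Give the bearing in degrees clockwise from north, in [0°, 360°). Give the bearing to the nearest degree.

29°

Δλ = 177.51 − 45.55 = 131.96°.
θ = atan2( sin Δλ · cos φ₂ , cos φ₁ · sin φ₂ − sin φ₁ · cos φ₂ · cos Δλ )
  = atan2(0.31744, 0.58451) = 28.505° → normalised to [0°, 360°): 28.505°.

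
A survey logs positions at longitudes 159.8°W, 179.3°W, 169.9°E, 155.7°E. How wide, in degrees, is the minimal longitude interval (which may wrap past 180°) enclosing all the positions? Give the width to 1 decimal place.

44.5°

Sort the longitudes: -179.3°, -159.8°, +155.7°, +169.9°.
Eastward gaps between consecutive values (wrapping around): 19.5°, 315.5°, 14.2°, 10.8°.
Largest gap = 315.5° ⇒ minimal covering band is its complement: 360° − 315.5° = 44.5°.
Band runs from +155.7° eastward to -159.8°, crossing the antimeridian.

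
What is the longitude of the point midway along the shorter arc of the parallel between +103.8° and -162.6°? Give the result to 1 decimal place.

Signed shortest Δλ from +103.8° to -162.6° is +93.6°.
Midpoint longitude = +103.8° + (+93.6°)/2 = +103.8° + 46.8° = +150.6°.
(The naïve average (+103.8 + -162.6)/2 = -29.4° is on the wrong side of the globe.)

+150.6°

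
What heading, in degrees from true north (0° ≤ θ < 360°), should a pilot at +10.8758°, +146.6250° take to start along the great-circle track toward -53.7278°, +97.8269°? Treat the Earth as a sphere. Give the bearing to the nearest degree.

207°

Δλ = 97.8269 − 146.6250 = -48.7981°.
θ = atan2( sin Δλ · cos φ₂ , cos φ₁ · sin φ₂ − sin φ₁ · cos φ₂ · cos Δλ )
  = atan2(-0.44513, -0.86527) = -152.777° → normalised to [0°, 360°): 207.223°.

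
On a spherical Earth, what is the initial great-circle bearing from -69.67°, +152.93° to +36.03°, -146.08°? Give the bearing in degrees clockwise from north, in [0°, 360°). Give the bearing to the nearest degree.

51°

Δλ = -146.08 − 152.93 = -299.01°; wrapped into (−180°, 180°]: 60.99°.
θ = atan2( sin Δλ · cos φ₂ , cos φ₁ · sin φ₂ − sin φ₁ · cos φ₂ · cos Δλ )
  = atan2(0.70724, 0.57212) = 51.029° → normalised to [0°, 360°): 51.029°.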